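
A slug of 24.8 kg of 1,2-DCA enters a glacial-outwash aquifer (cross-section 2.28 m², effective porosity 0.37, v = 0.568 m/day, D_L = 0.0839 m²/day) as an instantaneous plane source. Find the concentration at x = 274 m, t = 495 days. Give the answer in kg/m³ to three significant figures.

0.945 kg/m³

For an instantaneous plane source, C(x,t) = M/(n_e·A·√(4πDt)) · exp(−(x−vt)²/(4Dt)), with n_e·A the pore (flow) area.
Plume center vt = 0.568 × 495 = 281.16 m, so the well at 274 m is 7.16 m upgradient of the peak.
√(4πDt) = 22.84 m, giving peak height M/(n_e·A·√(4πDt)) = 24.8/(0.37 × 2.28 × 22.84) = 1.287 kg/m³.
(x−vt)²/(4Dt) = (-7.16)²/(4 × 0.0839 × 495) = 0.3086; exp(−0.3086) = 0.7345.
C = 1.287 × 0.7345 = 0.945 kg/m³.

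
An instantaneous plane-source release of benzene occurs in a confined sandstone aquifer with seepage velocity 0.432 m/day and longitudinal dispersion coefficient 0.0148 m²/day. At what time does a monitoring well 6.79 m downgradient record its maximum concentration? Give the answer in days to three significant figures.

15.6 days

For the 1D instantaneous-source solution, setting ∂C/∂t = 0 at fixed x gives v²t² + 2Dt − x² = 0, so t = (√(D² + v²x²) − D)/v².
√(D² + v²x²) = √(0.0148² + 0.432² × 6.79²) = 2.933; v² = 0.186624.
t = (2.933 − 0.0148)/0.186624 = 15.6 days (vs. the pure-advection estimate x/v = 15.7 d).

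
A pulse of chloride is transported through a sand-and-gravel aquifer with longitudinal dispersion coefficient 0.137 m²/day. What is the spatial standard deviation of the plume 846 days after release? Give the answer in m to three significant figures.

15.2 m

Dispersive spreading gives a Gaussian with σ² = 2Dt; advection only shifts the center.
σ = √(2 × 0.137 × 846) = 15.2 m.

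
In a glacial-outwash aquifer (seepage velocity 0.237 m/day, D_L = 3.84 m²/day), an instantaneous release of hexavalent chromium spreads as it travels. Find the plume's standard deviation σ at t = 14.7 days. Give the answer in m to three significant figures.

10.6 m

Dispersive spreading gives a Gaussian with σ² = 2Dt; advection only shifts the center.
σ = √(2 × 3.84 × 14.7) = 10.6 m.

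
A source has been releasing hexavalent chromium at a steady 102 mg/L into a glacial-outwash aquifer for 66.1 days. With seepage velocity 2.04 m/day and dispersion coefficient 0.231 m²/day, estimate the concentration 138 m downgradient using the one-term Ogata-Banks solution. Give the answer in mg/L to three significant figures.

29.0 mg/L

For a continuous step input, C/C₀ ≈ ½·erfc((x−vt)/(2√(Dt))).
vt = 2.04 × 66.1 = 134.844 m and 2√(Dt) = 2√(0.231 × 66.1) = 7.815 m.
Argument (x−vt)/(2√(Dt)) = (138 − 134.844)/7.815 = 0.4038; ½·erfc(0.4038) = 0.2840.
C = 102 × 0.2840 = 29.0 mg/L.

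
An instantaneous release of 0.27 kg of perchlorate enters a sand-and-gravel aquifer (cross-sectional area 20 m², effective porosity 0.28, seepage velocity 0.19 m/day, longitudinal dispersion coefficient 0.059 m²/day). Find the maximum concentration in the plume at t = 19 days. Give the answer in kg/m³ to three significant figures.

0.0128 kg/m³

The peak of an instantaneous 1D plume sits at x = vt; there the Gaussian factor is 1 and C_max = M/(n_e·A·√(4πDt)), where n_e·A is the pore area the mass is dissolved in.
√(4πDt) = √(4π × 0.059 × 19) = 3.753 m, so C_max = 0.27/(0.28 × 20 × 3.753) = 0.0128 kg/m³.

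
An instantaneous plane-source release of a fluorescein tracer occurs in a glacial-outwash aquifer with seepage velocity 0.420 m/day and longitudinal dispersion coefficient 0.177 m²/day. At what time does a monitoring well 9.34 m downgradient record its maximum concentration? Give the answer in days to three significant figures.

For the 1D instantaneous-source solution, setting ∂C/∂t = 0 at fixed x gives v²t² + 2Dt − x² = 0, so t = (√(D² + v²x²) − D)/v².
√(D² + v²x²) = √(0.177² + 0.420² × 9.34²) = 3.927; v² = 0.1764.
t = (3.927 − 0.177)/0.1764 = 21.3 days (vs. the pure-advection estimate x/v = 22.2 d).

21.3 days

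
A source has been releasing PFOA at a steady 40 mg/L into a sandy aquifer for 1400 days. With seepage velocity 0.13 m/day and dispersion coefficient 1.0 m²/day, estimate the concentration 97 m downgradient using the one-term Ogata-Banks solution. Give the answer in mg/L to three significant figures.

37.8 mg/L

For a continuous step input, C/C₀ ≈ ½·erfc((x−vt)/(2√(Dt))).
vt = 0.13 × 1400 = 182 m and 2√(Dt) = 2√(1.0 × 1400) = 74.83 m.
Argument (x−vt)/(2√(Dt)) = (97 − 182)/74.83 = -1.136; ½·erfc(-1.136) = 0.9459.
C = 40 × 0.9459 = 37.8 mg/L.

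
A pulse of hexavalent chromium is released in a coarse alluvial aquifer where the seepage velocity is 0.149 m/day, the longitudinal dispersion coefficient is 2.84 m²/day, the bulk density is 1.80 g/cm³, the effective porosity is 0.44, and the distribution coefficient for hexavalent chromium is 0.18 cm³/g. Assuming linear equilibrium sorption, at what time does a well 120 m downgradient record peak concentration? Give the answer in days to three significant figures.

1190 days

Retardation factor R = 1 + ρ_b·K_d/n = 1 + 1.80 × 0.18/0.44 = 1.736.
Sorption retards both mechanisms: v_R = v/R = 0.08583 m/day, D_R = D/R = 1.636 m²/day.
Peak time from v_R²t² + 2D_R t − x² = 0: t = (√(D_R² + v_R²x²) − D_R)/v_R².
√(D_R² + v_R²x²) = √(1.636² + 0.08583² × 120²) = 10.43; v_R² = 0.007367.
t = (10.43 − 1.636)/0.007367 = 1190 days.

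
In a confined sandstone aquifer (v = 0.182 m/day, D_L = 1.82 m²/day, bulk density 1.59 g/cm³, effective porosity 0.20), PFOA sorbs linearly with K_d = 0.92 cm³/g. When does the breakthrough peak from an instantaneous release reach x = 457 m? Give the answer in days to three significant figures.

Retardation factor R = 1 + ρ_b·K_d/n = 1 + 1.59 × 0.92/0.20 = 8.314.
Sorption retards both mechanisms: v_R = v/R = 0.02189 m/day, D_R = D/R = 0.2189 m²/day.
Peak time from v_R²t² + 2D_R t − x² = 0: t = (√(D_R² + v_R²x²) − D_R)/v_R².
√(D_R² + v_R²x²) = √(0.2189² + 0.02189² × 457²) = 10.01; v_R² = 0.0004792.
t = (10.01 − 0.2189)/0.0004792 = 20400 days.

20400 days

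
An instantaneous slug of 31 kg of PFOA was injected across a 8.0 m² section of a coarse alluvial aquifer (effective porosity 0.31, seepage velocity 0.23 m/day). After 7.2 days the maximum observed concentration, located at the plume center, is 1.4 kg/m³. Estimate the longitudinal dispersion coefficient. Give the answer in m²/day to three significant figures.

0.881 m²/day

At the plume center C_max = M/(n_e·A·√(4πDt)), so D = M²/(4πt·(n_e·A·C_max)²).
n_e·A·C_max = 0.31 × 8.0 × 1.4 = 3.472 kg/m.
D = 31²/(4π × 7.2 × 3.472²) = 0.881 m²/day.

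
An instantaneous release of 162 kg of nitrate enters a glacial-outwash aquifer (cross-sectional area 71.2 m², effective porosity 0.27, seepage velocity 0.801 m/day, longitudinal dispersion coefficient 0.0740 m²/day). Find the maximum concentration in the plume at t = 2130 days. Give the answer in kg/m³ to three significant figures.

0.189 kg/m³

The peak of an instantaneous 1D plume sits at x = vt; there the Gaussian factor is 1 and C_max = M/(n_e·A·√(4πDt)), where n_e·A is the pore area the mass is dissolved in.
√(4πDt) = √(4π × 0.0740 × 2130) = 44.51 m, so C_max = 162/(0.27 × 71.2 × 44.51) = 0.189 kg/m³.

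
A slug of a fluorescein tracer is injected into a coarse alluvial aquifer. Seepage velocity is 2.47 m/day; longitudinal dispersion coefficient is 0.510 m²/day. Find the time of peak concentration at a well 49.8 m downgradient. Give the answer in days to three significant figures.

20.1 days

For the 1D instantaneous-source solution, setting ∂C/∂t = 0 at fixed x gives v²t² + 2Dt − x² = 0, so t = (√(D² + v²x²) − D)/v².
√(D² + v²x²) = √(0.510² + 2.47² × 49.8²) = 123.0; v² = 6.1009.
t = (123.0 − 0.510)/6.1009 = 20.1 days (vs. the pure-advection estimate x/v = 20.2 d).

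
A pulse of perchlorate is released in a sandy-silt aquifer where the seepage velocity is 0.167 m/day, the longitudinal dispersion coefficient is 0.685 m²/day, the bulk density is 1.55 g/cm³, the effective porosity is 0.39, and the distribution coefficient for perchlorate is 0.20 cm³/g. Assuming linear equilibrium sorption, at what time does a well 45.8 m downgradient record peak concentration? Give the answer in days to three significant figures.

Retardation factor R = 1 + ρ_b·K_d/n = 1 + 1.55 × 0.20/0.39 = 1.795.
Sorption retards both mechanisms: v_R = v/R = 0.09304 m/day, D_R = D/R = 0.3816 m²/day.
Peak time from v_R²t² + 2D_R t − x² = 0: t = (√(D_R² + v_R²x²) − D_R)/v_R².
√(D_R² + v_R²x²) = √(0.3816² + 0.09304² × 45.8²) = 4.278; v_R² = 0.008656.
t = (4.278 − 0.3816)/0.008656 = 450 days.

450 days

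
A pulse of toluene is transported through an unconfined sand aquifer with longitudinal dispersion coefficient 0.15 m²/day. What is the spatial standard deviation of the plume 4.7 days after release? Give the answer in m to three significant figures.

Dispersive spreading gives a Gaussian with σ² = 2Dt; advection only shifts the center.
σ = √(2 × 0.15 × 4.7) = 1.19 m.

1.19 m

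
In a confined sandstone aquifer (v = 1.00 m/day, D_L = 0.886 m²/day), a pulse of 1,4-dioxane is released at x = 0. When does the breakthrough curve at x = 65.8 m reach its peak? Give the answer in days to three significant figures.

For the 1D instantaneous-source solution, setting ∂C/∂t = 0 at fixed x gives v²t² + 2Dt − x² = 0, so t = (√(D² + v²x²) − D)/v².
√(D² + v²x²) = √(0.886² + 1.00² × 65.8²) = 65.81; v² = 1.
t = (65.81 − 0.886)/1 = 64.9 days (vs. the pure-advection estimate x/v = 65.8 d).

64.9 days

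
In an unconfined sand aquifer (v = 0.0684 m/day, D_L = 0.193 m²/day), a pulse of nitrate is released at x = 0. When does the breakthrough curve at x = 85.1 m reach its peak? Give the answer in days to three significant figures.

1200 days

For the 1D instantaneous-source solution, setting ∂C/∂t = 0 at fixed x gives v²t² + 2Dt − x² = 0, so t = (√(D² + v²x²) − D)/v².
√(D² + v²x²) = √(0.193² + 0.0684² × 85.1²) = 5.824; v² = 0.00467856.
t = (5.824 − 0.193)/0.00467856 = 1200 days (vs. the pure-advection estimate x/v = 1240 d).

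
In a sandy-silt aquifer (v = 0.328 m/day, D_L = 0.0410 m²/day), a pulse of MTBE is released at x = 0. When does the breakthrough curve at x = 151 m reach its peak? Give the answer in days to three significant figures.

For the 1D instantaneous-source solution, setting ∂C/∂t = 0 at fixed x gives v²t² + 2Dt − x² = 0, so t = (√(D² + v²x²) − D)/v².
√(D² + v²x²) = √(0.0410² + 0.328² × 151²) = 49.53; v² = 0.107584.
t = (49.53 − 0.0410)/0.107584 = 460 days (vs. the pure-advection estimate x/v = 460 d).

460 days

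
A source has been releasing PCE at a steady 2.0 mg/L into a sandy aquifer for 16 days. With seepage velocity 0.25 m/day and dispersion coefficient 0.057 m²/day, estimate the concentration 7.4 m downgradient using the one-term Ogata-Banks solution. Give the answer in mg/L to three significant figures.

For a continuous step input, C/C₀ ≈ ½·erfc((x−vt)/(2√(Dt))).
vt = 0.25 × 16 = 4 m and 2√(Dt) = 2√(0.057 × 16) = 1.910 m.
Argument (x−vt)/(2√(Dt)) = (7.4 − 4)/1.910 = 1.780; ½·erfc(1.780) = 0.005913.
C = 2.0 × 0.005913 = 0.0118 mg/L.

0.0118 mg/L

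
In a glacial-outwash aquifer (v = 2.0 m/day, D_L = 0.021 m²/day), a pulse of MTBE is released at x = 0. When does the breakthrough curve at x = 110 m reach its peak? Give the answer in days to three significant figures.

For the 1D instantaneous-source solution, setting ∂C/∂t = 0 at fixed x gives v²t² + 2Dt − x² = 0, so t = (√(D² + v²x²) − D)/v².
√(D² + v²x²) = √(0.021² + 2.0² × 110²) = 220.0; v² = 4.
t = (220.0 − 0.021)/4 = 55.0 days (vs. the pure-advection estimate x/v = 55.0 d).

55.0 days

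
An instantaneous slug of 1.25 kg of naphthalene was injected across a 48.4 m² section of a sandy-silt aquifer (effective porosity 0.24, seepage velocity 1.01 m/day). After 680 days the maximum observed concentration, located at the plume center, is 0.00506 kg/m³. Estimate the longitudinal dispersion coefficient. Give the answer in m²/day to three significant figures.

0.0529 m²/day

At the plume center C_max = M/(n_e·A·√(4πDt)), so D = M²/(4πt·(n_e·A·C_max)²).
n_e·A·C_max = 0.24 × 48.4 × 0.00506 = 0.05878 kg/m.
D = 1.25²/(4π × 680 × 0.05878²) = 0.0529 m²/day.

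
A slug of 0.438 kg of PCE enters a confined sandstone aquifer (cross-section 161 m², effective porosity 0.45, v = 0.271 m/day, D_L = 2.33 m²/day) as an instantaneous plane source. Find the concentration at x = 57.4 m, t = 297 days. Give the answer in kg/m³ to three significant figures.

5.35e-05 kg/m³

For an instantaneous plane source, C(x,t) = M/(n_e·A·√(4πDt)) · exp(−(x−vt)²/(4Dt)), with n_e·A the pore (flow) area.
Plume center vt = 0.271 × 297 = 80.487 m, so the well at 57.4 m is 23.087 m upgradient of the peak.
√(4πDt) = 93.25 m, giving peak height M/(n_e·A·√(4πDt)) = 0.438/(0.45 × 161 × 93.25) = 6.483e-05 kg/m³.
(x−vt)²/(4Dt) = (-23.087)²/(4 × 2.33 × 297) = 0.1926; exp(−0.1926) = 0.8248.
C = 6.483e-05 × 0.8248 = 5.35e-05 kg/m³.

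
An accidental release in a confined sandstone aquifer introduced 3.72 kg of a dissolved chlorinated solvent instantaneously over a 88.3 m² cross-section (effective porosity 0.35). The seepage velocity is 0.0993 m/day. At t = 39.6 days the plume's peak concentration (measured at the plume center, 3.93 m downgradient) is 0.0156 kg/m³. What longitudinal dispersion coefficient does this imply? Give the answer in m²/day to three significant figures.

0.120 m²/day

At the plume center C_max = M/(n_e·A·√(4πDt)), so D = M²/(4πt·(n_e·A·C_max)²).
n_e·A·C_max = 0.35 × 88.3 × 0.0156 = 0.4821 kg/m.
D = 3.72²/(4π × 39.6 × 0.4821²) = 0.120 m²/day.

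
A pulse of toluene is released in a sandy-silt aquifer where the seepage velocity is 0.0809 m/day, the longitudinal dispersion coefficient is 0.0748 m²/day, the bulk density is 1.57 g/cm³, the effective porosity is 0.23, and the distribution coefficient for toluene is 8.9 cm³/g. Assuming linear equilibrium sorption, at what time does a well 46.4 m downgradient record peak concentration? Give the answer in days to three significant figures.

Retardation factor R = 1 + ρ_b·K_d/n = 1 + 1.57 × 8.9/0.23 = 61.75.
Sorption retards both mechanisms: v_R = v/R = 0.001310 m/day, D_R = D/R = 0.001211 m²/day.
Peak time from v_R²t² + 2D_R t − x² = 0: t = (√(D_R² + v_R²x²) − D_R)/v_R².
√(D_R² + v_R²x²) = √(0.001211² + 0.001310² × 46.4²) = 0.06080; v_R² = 1.716e-06.
t = (0.06080 − 0.001211)/1.716e-06 = 34700 days.

34700 days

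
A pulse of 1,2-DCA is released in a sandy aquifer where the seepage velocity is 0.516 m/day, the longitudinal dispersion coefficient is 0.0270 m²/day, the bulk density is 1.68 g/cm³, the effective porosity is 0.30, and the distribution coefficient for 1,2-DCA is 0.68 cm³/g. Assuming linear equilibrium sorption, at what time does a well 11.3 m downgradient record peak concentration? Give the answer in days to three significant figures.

105 days

Retardation factor R = 1 + ρ_b·K_d/n = 1 + 1.68 × 0.68/0.30 = 4.808.
Sorption retards both mechanisms: v_R = v/R = 0.1073 m/day, D_R = D/R = 0.005616 m²/day.
Peak time from v_R²t² + 2D_R t − x² = 0: t = (√(D_R² + v_R²x²) − D_R)/v_R².
√(D_R² + v_R²x²) = √(0.005616² + 0.1073² × 11.3²) = 1.213; v_R² = 0.01151.
t = (1.213 − 0.005616)/0.01151 = 105 days.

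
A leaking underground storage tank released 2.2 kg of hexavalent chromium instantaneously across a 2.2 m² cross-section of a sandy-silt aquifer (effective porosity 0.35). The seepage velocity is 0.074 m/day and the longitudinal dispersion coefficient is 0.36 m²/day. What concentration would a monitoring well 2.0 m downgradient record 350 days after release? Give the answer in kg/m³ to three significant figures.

0.0231 kg/m³

For an instantaneous plane source, C(x,t) = M/(n_e·A·√(4πDt)) · exp(−(x−vt)²/(4Dt)), with n_e·A the pore (flow) area.
Plume center vt = 0.074 × 350 = 25.9 m, so the well at 2.0 m is 23.9 m upgradient of the peak.
√(4πDt) = 39.79 m, giving peak height M/(n_e·A·√(4πDt)) = 2.2/(0.35 × 2.2 × 39.79) = 0.07181 kg/m³.
(x−vt)²/(4Dt) = (-23.9)²/(4 × 0.36 × 350) = 1.133; exp(−1.133) = 0.3221.
C = 0.07181 × 0.3221 = 0.0231 kg/m³.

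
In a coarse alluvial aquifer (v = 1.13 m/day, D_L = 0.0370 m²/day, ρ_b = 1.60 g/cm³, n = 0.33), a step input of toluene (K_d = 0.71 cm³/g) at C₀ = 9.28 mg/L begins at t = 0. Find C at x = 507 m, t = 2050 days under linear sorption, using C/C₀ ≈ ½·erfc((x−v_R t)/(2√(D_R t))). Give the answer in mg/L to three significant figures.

Retardation factor R = 1 + ρ_b·K_d/n = 1 + 1.60 × 0.71/0.33 = 4.442.
Sorption retards both mechanisms: v_R = v/R = 0.2544 m/day, D_R = D/R = 0.008330 m²/day.
v_R·t = 0.2544 × 2050 = 521.52 m; 2√(D_R t) = 8.265 m; argument = (507 − 521.52)/8.265 = -1.757.
C = C₀ × ½·erfc(-1.757) = 9.28 × 0.9935 = 9.22 mg/L.

9.22 mg/L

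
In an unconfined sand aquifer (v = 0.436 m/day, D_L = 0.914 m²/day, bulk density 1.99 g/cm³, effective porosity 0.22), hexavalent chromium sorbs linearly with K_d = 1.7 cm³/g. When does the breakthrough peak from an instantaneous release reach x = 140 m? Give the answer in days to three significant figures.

5180 days

Retardation factor R = 1 + ρ_b·K_d/n = 1 + 1.99 × 1.7/0.22 = 16.38.
Sorption retards both mechanisms: v_R = v/R = 0.02662 m/day, D_R = D/R = 0.05580 m²/day.
Peak time from v_R²t² + 2D_R t − x² = 0: t = (√(D_R² + v_R²x²) − D_R)/v_R².
√(D_R² + v_R²x²) = √(0.05580² + 0.02662² × 140²) = 3.727; v_R² = 0.0007086.
t = (3.727 − 0.05580)/0.0007086 = 5180 days.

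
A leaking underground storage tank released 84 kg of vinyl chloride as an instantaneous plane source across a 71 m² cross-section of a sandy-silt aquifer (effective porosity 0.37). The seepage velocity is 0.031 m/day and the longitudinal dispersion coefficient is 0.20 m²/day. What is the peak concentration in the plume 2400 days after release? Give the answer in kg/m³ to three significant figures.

The peak of an instantaneous 1D plume sits at x = vt; there the Gaussian factor is 1 and C_max = M/(n_e·A·√(4πDt)), where n_e·A is the pore area the mass is dissolved in.
√(4πDt) = √(4π × 0.20 × 2400) = 77.67 m, so C_max = 84/(0.37 × 71 × 77.67) = 0.0412 kg/m³.

0.0412 kg/m³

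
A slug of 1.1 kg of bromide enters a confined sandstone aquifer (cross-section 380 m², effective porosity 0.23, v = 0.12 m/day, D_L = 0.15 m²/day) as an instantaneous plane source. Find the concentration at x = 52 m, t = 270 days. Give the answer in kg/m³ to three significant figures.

For an instantaneous plane source, C(x,t) = M/(n_e·A·√(4πDt)) · exp(−(x−vt)²/(4Dt)), with n_e·A the pore (flow) area.
Plume center vt = 0.12 × 270 = 32.4 m, so the well at 52 m is 19.6 m downgradient of the peak.
√(4πDt) = 22.56 m, giving peak height M/(n_e·A·√(4πDt)) = 1.1/(0.23 × 380 × 22.56) = 0.0005579 kg/m³.
(x−vt)²/(4Dt) = (19.6)²/(4 × 0.15 × 270) = 2.371; exp(−2.371) = 0.09339.
C = 0.0005579 × 0.09339 = 5.21e-05 kg/m³.

5.21e-05 kg/m³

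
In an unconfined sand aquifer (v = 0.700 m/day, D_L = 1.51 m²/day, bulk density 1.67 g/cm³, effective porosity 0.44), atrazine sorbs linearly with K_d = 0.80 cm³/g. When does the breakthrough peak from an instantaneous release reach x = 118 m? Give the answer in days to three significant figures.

668 days

Retardation factor R = 1 + ρ_b·K_d/n = 1 + 1.67 × 0.80/0.44 = 4.036.
Sorption retards both mechanisms: v_R = v/R = 0.1734 m/day, D_R = D/R = 0.3741 m²/day.
Peak time from v_R²t² + 2D_R t − x² = 0: t = (√(D_R² + v_R²x²) − D_R)/v_R².
√(D_R² + v_R²x²) = √(0.3741² + 0.1734² × 118²) = 20.46; v_R² = 0.03007.
t = (20.46 − 0.3741)/0.03007 = 668 days.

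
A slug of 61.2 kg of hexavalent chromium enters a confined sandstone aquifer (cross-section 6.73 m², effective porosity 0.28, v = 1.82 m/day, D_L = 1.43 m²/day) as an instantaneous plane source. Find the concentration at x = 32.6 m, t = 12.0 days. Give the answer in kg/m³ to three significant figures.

0.409 kg/m³

For an instantaneous plane source, C(x,t) = M/(n_e·A·√(4πDt)) · exp(−(x−vt)²/(4Dt)), with n_e·A the pore (flow) area.
Plume center vt = 1.82 × 12.0 = 21.84 m, so the well at 32.6 m is 10.76 m downgradient of the peak.
√(4πDt) = 14.68 m, giving peak height M/(n_e·A·√(4πDt)) = 61.2/(0.28 × 6.73 × 14.68) = 2.212 kg/m³.
(x−vt)²/(4Dt) = (10.76)²/(4 × 1.43 × 12.0) = 1.687; exp(−1.687) = 0.1851.
C = 2.212 × 0.1851 = 0.409 kg/m³.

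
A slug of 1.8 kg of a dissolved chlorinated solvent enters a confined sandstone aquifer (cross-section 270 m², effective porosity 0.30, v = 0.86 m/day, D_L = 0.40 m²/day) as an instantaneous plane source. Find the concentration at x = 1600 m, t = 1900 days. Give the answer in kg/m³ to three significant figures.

For an instantaneous plane source, C(x,t) = M/(n_e·A·√(4πDt)) · exp(−(x−vt)²/(4Dt)), with n_e·A the pore (flow) area.
Plume center vt = 0.86 × 1900 = 1634 m, so the well at 1600 m is 34 m upgradient of the peak.
√(4πDt) = 97.73 m, giving peak height M/(n_e·A·√(4πDt)) = 1.8/(0.30 × 270 × 97.73) = 0.0002274 kg/m³.
(x−vt)²/(4Dt) = (-34)²/(4 × 0.40 × 1900) = 0.3803; exp(−0.3803) = 0.6837.
C = 0.0002274 × 0.6837 = 0.000155 kg/m³.

0.000155 kg/m³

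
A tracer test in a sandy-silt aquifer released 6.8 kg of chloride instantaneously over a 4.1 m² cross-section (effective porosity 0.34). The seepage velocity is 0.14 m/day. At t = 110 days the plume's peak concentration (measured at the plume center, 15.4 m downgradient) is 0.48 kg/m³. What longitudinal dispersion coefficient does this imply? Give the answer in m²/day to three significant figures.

At the plume center C_max = M/(n_e·A·√(4πDt)), so D = M²/(4πt·(n_e·A·C_max)²).
n_e·A·C_max = 0.34 × 4.1 × 0.48 = 0.6691 kg/m.
D = 6.8²/(4π × 110 × 0.6691²) = 0.0747 m²/day.

0.0747 m²/day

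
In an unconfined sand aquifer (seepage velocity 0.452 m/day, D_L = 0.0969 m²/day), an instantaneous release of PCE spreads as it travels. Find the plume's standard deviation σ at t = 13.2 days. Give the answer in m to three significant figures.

Dispersive spreading gives a Gaussian with σ² = 2Dt; advection only shifts the center.
σ = √(2 × 0.0969 × 13.2) = 1.60 m.

1.60 m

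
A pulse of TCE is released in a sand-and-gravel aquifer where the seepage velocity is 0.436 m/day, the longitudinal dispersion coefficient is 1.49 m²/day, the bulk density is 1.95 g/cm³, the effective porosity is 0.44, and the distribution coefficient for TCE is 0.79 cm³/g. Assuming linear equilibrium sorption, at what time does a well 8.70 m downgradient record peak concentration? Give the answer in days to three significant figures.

61.2 days

Retardation factor R = 1 + ρ_b·K_d/n = 1 + 1.95 × 0.79/0.44 = 4.501.
Sorption retards both mechanisms: v_R = v/R = 0.09687 m/day, D_R = D/R = 0.3310 m²/day.
Peak time from v_R²t² + 2D_R t − x² = 0: t = (√(D_R² + v_R²x²) − D_R)/v_R².
√(D_R² + v_R²x²) = √(0.3310² + 0.09687² × 8.70²) = 0.9054; v_R² = 0.009384.
t = (0.9054 − 0.3310)/0.009384 = 61.2 days.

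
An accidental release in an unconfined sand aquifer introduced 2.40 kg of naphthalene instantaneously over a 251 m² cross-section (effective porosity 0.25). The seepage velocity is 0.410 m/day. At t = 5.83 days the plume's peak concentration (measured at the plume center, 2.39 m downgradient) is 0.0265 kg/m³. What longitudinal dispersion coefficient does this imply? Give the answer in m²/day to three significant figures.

At the plume center C_max = M/(n_e·A·√(4πDt)), so D = M²/(4πt·(n_e·A·C_max)²).
n_e·A·C_max = 0.25 × 251 × 0.0265 = 1.663 kg/m.
D = 2.40²/(4π × 5.83 × 1.663²) = 0.0284 m²/day.

0.0284 m²/day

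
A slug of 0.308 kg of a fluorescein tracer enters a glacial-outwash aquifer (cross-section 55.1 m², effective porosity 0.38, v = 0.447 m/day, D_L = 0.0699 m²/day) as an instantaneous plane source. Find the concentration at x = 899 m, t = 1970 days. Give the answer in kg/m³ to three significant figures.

For an instantaneous plane source, C(x,t) = M/(n_e·A·√(4πDt)) · exp(−(x−vt)²/(4Dt)), with n_e·A the pore (flow) area.
Plume center vt = 0.447 × 1970 = 880.59 m, so the well at 899 m is 18.41 m downgradient of the peak.
√(4πDt) = 41.60 m, giving peak height M/(n_e·A·√(4πDt)) = 0.308/(0.38 × 55.1 × 41.60) = 0.0003536 kg/m³.
(x−vt)²/(4Dt) = (18.41)²/(4 × 0.0699 × 1970) = 0.6153; exp(−0.6153) = 0.5405.
C = 0.0003536 × 0.5405 = 0.000191 kg/m³.

0.000191 kg/m³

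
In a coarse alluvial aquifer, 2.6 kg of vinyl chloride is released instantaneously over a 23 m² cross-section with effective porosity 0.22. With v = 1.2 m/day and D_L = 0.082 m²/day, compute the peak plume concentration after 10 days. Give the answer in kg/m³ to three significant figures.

The peak of an instantaneous 1D plume sits at x = vt; there the Gaussian factor is 1 and C_max = M/(n_e·A·√(4πDt)), where n_e·A is the pore area the mass is dissolved in.
√(4πDt) = √(4π × 0.082 × 10) = 3.210 m, so C_max = 2.6/(0.22 × 23 × 3.210) = 0.160 kg/m³.

0.160 kg/m³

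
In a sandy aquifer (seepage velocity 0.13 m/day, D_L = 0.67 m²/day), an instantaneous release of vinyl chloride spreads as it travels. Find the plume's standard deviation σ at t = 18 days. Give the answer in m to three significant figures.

4.91 m

Dispersive spreading gives a Gaussian with σ² = 2Dt; advection only shifts the center.
σ = √(2 × 0.67 × 18) = 4.91 m.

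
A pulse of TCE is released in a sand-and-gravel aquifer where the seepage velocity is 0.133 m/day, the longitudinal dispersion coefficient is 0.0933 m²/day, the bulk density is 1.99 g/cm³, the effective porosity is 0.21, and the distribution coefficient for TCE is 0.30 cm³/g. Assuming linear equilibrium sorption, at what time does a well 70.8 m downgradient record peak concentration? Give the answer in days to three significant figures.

Retardation factor R = 1 + ρ_b·K_d/n = 1 + 1.99 × 0.30/0.21 = 3.843.
Sorption retards both mechanisms: v_R = v/R = 0.03461 m/day, D_R = D/R = 0.02428 m²/day.
Peak time from v_R²t² + 2D_R t − x² = 0: t = (√(D_R² + v_R²x²) − D_R)/v_R².
√(D_R² + v_R²x²) = √(0.02428² + 0.03461² × 70.8²) = 2.451; v_R² = 0.001198.
t = (2.451 − 0.02428)/0.001198 = 2030 days.

2030 days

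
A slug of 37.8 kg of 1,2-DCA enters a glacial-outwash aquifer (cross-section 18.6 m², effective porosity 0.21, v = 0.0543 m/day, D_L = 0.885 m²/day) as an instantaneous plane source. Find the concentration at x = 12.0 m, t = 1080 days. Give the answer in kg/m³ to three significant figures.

For an instantaneous plane source, C(x,t) = M/(n_e·A·√(4πDt)) · exp(−(x−vt)²/(4Dt)), with n_e·A the pore (flow) area.
Plume center vt = 0.0543 × 1080 = 58.644 m, so the well at 12.0 m is 46.644 m upgradient of the peak.
√(4πDt) = 109.6 m, giving peak height M/(n_e·A·√(4πDt)) = 37.8/(0.21 × 18.6 × 109.6) = 0.08830 kg/m³.
(x−vt)²/(4Dt) = (-46.644)²/(4 × 0.885 × 1080) = 0.5691; exp(−0.5691) = 0.5660.
C = 0.08830 × 0.5660 = 0.0500 kg/m³.

0.0500 kg/m³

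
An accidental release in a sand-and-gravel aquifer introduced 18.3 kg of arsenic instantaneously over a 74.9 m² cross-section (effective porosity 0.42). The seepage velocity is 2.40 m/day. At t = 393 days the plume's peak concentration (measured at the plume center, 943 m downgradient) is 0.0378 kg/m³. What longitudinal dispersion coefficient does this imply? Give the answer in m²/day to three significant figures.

0.0480 m²/day

At the plume center C_max = M/(n_e·A·√(4πDt)), so D = M²/(4πt·(n_e·A·C_max)²).
n_e·A·C_max = 0.42 × 74.9 × 0.0378 = 1.189 kg/m.
D = 18.3²/(4π × 393 × 1.189²) = 0.0480 m²/day.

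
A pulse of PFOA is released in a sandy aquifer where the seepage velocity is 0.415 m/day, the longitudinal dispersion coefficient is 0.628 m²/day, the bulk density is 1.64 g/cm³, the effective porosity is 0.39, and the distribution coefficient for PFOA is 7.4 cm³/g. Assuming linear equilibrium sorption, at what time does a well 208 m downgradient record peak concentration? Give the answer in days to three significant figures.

16000 days

Retardation factor R = 1 + ρ_b·K_d/n = 1 + 1.64 × 7.4/0.39 = 32.12.
Sorption retards both mechanisms: v_R = v/R = 0.01292 m/day, D_R = D/R = 0.01955 m²/day.
Peak time from v_R²t² + 2D_R t − x² = 0: t = (√(D_R² + v_R²x²) − D_R)/v_R².
√(D_R² + v_R²x²) = √(0.01955² + 0.01292² × 208²) = 2.687; v_R² = 0.0001669.
t = (2.687 − 0.01955)/0.0001669 = 16000 days.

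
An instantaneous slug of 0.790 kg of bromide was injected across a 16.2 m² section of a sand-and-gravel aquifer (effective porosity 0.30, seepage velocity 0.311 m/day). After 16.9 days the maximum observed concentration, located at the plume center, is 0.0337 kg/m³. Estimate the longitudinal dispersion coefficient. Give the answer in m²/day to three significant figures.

0.110 m²/day

At the plume center C_max = M/(n_e·A·√(4πDt)), so D = M²/(4πt·(n_e·A·C_max)²).
n_e·A·C_max = 0.30 × 16.2 × 0.0337 = 0.1638 kg/m.
D = 0.790²/(4π × 16.9 × 0.1638²) = 0.110 m²/day.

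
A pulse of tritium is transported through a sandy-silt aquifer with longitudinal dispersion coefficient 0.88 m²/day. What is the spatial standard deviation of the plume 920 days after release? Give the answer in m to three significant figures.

Dispersive spreading gives a Gaussian with σ² = 2Dt; advection only shifts the center.
σ = √(2 × 0.88 × 920) = 40.2 m.

40.2 m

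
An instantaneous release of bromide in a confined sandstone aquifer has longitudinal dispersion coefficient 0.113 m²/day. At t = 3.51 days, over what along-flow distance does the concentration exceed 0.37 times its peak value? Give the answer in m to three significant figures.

The plume is Gaussian with σ = √(2Dt) = √(2 × 0.113 × 3.51) = 0.8907 m.
C/C_peak = exp(−Δx²/(2σ²)) = 0.37 ⇒ Δx = σ·√(−2 ln 0.37) = 0.8907 × 1.410 = 1.256 m.
Width = 2Δx = 2.51 m.

2.51 m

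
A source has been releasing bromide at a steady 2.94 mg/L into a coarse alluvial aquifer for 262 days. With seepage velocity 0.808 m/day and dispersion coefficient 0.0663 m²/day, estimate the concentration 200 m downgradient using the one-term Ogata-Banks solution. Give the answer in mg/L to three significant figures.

2.87 mg/L

For a continuous step input, C/C₀ ≈ ½·erfc((x−vt)/(2√(Dt))).
vt = 0.808 × 262 = 211.696 m and 2√(Dt) = 2√(0.0663 × 262) = 8.336 m.
Argument (x−vt)/(2√(Dt)) = (200 − 211.696)/8.336 = -1.403; ½·erfc(-1.403) = 0.9764.
C = 2.94 × 0.9764 = 2.87 mg/L.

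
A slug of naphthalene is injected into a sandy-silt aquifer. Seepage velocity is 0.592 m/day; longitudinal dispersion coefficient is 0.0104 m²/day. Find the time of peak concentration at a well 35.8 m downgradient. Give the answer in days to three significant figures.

60.4 days

For the 1D instantaneous-source solution, setting ∂C/∂t = 0 at fixed x gives v²t² + 2Dt − x² = 0, so t = (√(D² + v²x²) − D)/v².
√(D² + v²x²) = √(0.0104² + 0.592² × 35.8²) = 21.19; v² = 0.350464.
t = (21.19 − 0.0104)/0.350464 = 60.4 days (vs. the pure-advection estimate x/v = 60.5 d).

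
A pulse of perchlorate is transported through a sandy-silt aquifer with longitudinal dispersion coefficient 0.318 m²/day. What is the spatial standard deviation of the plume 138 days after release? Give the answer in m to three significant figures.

9.37 m

Dispersive spreading gives a Gaussian with σ² = 2Dt; advection only shifts the center.
σ = √(2 × 0.318 × 138) = 9.37 m.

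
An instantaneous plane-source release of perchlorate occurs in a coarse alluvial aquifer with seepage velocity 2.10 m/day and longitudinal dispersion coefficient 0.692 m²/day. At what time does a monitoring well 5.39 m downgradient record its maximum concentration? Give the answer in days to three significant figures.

For the 1D instantaneous-source solution, setting ∂C/∂t = 0 at fixed x gives v²t² + 2Dt − x² = 0, so t = (√(D² + v²x²) − D)/v².
√(D² + v²x²) = √(0.692² + 2.10² × 5.39²) = 11.34; v² = 4.41.
t = (11.34 − 0.692)/4.41 = 2.41 days (vs. the pure-advection estimate x/v = 2.57 d).

2.41 days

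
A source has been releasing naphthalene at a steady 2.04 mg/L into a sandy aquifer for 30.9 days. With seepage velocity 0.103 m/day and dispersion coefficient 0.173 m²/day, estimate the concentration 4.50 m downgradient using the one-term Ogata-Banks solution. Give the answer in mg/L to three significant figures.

0.701 mg/L

For a continuous step input, C/C₀ ≈ ½·erfc((x−vt)/(2√(Dt))).
vt = 0.103 × 30.9 = 3.1827 m and 2√(Dt) = 2√(0.173 × 30.9) = 4.624 m.
Argument (x−vt)/(2√(Dt)) = (4.50 − 3.1827)/4.624 = 0.2849; ½·erfc(0.2849) = 0.3435.
C = 2.04 × 0.3435 = 0.701 mg/L.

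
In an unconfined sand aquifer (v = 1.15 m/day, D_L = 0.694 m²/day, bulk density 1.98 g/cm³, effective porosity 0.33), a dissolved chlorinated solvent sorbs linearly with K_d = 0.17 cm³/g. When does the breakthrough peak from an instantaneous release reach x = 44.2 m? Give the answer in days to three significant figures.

76.6 days

Retardation factor R = 1 + ρ_b·K_d/n = 1 + 1.98 × 0.17/0.33 = 2.020.
Sorption retards both mechanisms: v_R = v/R = 0.5693 m/day, D_R = D/R = 0.3436 m²/day.
Peak time from v_R²t² + 2D_R t − x² = 0: t = (√(D_R² + v_R²x²) − D_R)/v_R².
√(D_R² + v_R²x²) = √(0.3436² + 0.5693² × 44.2²) = 25.17; v_R² = 0.3241.
t = (25.17 − 0.3436)/0.3241 = 76.6 days.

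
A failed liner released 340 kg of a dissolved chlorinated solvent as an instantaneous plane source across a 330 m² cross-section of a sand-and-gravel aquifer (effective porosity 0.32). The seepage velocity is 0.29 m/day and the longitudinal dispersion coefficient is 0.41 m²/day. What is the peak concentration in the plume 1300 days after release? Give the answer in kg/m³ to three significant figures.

0.0393 kg/m³

The peak of an instantaneous 1D plume sits at x = vt; there the Gaussian factor is 1 and C_max = M/(n_e·A·√(4πDt)), where n_e·A is the pore area the mass is dissolved in.
√(4πDt) = √(4π × 0.41 × 1300) = 81.84 m, so C_max = 340/(0.32 × 330 × 81.84) = 0.0393 kg/m³.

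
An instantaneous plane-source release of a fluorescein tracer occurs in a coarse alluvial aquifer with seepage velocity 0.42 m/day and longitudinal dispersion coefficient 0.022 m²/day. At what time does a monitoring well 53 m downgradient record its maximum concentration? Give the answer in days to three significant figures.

126 days

For the 1D instantaneous-source solution, setting ∂C/∂t = 0 at fixed x gives v²t² + 2Dt − x² = 0, so t = (√(D² + v²x²) − D)/v².
√(D² + v²x²) = √(0.022² + 0.42² × 53²) = 22.26; v² = 0.1764.
t = (22.26 − 0.022)/0.1764 = 126 days (vs. the pure-advection estimate x/v = 126 d).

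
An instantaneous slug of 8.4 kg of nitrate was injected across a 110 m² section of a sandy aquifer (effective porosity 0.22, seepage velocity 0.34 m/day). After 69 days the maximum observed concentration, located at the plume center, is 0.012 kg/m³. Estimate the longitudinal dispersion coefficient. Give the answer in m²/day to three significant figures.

0.965 m²/day

At the plume center C_max = M/(n_e·A·√(4πDt)), so D = M²/(4πt·(n_e·A·C_max)²).
n_e·A·C_max = 0.22 × 110 × 0.012 = 0.2904 kg/m.
D = 8.4²/(4π × 69 × 0.2904²) = 0.965 m²/day.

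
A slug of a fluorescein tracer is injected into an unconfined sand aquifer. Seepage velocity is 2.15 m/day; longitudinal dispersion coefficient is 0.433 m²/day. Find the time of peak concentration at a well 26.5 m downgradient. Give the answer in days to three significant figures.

12.2 days

For the 1D instantaneous-source solution, setting ∂C/∂t = 0 at fixed x gives v²t² + 2Dt − x² = 0, so t = (√(D² + v²x²) − D)/v².
√(D² + v²x²) = √(0.433² + 2.15² × 26.5²) = 56.98; v² = 4.6225.
t = (56.98 − 0.433)/4.6225 = 12.2 days (vs. the pure-advection estimate x/v = 12.3 d).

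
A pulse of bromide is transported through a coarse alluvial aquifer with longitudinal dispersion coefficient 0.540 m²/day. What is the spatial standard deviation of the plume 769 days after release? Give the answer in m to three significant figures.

Dispersive spreading gives a Gaussian with σ² = 2Dt; advection only shifts the center.
σ = √(2 × 0.540 × 769) = 28.8 m.

28.8 m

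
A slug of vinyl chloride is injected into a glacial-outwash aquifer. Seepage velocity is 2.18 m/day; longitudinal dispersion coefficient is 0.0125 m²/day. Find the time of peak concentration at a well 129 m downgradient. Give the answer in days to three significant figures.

For the 1D instantaneous-source solution, setting ∂C/∂t = 0 at fixed x gives v²t² + 2Dt − x² = 0, so t = (√(D² + v²x²) − D)/v².
√(D² + v²x²) = √(0.0125² + 2.18² × 129²) = 281.2; v² = 4.7524.
t = (281.2 − 0.0125)/4.7524 = 59.2 days (vs. the pure-advection estimate x/v = 59.2 d).

59.2 days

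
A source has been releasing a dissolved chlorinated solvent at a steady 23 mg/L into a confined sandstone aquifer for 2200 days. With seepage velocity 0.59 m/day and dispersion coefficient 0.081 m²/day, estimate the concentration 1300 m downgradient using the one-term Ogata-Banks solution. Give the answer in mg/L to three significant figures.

For a continuous step input, C/C₀ ≈ ½·erfc((x−vt)/(2√(Dt))).
vt = 0.59 × 2200 = 1298 m and 2√(Dt) = 2√(0.081 × 2200) = 26.70 m.
Argument (x−vt)/(2√(Dt)) = (1300 − 1298)/26.70 = 0.07491; ½·erfc(0.07491) = 0.4578.
C = 23 × 0.4578 = 10.5 mg/L.

10.5 mg/L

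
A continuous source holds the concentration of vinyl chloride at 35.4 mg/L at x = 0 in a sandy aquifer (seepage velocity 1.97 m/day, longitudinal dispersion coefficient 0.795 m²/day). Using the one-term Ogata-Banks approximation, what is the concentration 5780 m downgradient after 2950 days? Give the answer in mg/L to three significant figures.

For a continuous step input, C/C₀ ≈ ½·erfc((x−vt)/(2√(Dt))).
vt = 1.97 × 2950 = 5811.5 m and 2√(Dt) = 2√(0.795 × 2950) = 96.86 m.
Argument (x−vt)/(2√(Dt)) = (5780 − 5811.5)/96.86 = -0.3252; ½·erfc(-0.3252) = 0.6772.
C = 35.4 × 0.6772 = 24.0 mg/L.

24.0 mg/L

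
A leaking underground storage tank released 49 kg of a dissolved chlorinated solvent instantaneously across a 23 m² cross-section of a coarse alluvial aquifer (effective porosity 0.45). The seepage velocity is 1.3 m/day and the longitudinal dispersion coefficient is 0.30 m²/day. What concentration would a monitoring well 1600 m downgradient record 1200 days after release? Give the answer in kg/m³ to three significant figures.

For an instantaneous plane source, C(x,t) = M/(n_e·A·√(4πDt)) · exp(−(x−vt)²/(4Dt)), with n_e·A the pore (flow) area.
Plume center vt = 1.3 × 1200 = 1560 m, so the well at 1600 m is 40 m downgradient of the peak.
√(4πDt) = 67.26 m, giving peak height M/(n_e·A·√(4πDt)) = 49/(0.45 × 23 × 67.26) = 0.07039 kg/m³.
(x−vt)²/(4Dt) = (40)²/(4 × 0.30 × 1200) = 1.111; exp(−1.111) = 0.3292.
C = 0.07039 × 0.3292 = 0.0232 kg/m³.

0.0232 kg/m³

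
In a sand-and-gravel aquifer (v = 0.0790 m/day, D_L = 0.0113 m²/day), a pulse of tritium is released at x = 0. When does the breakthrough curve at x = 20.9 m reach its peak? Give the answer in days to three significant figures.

For the 1D instantaneous-source solution, setting ∂C/∂t = 0 at fixed x gives v²t² + 2Dt − x² = 0, so t = (√(D² + v²x²) − D)/v².
√(D² + v²x²) = √(0.0113² + 0.0790² × 20.9²) = 1.651; v² = 0.006241.
t = (1.651 − 0.0113)/0.006241 = 263 days (vs. the pure-advection estimate x/v = 265 d).

263 days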